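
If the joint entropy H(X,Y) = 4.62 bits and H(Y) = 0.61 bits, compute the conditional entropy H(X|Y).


H(X|Y) = H(X,Y) - H(Y) = 4.62 - 0.61 = 4.01

4.01 bits


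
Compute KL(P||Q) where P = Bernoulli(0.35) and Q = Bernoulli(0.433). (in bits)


KL = p*log2(p/q) + (1-p)*log2((1-p)/(1-q)) = 0.35*log2(0.35/0.433) + 0.65*log2(0.65/0.567) = 0.0207

0.0207 bits


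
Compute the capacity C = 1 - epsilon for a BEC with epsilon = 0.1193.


C = 1 - epsilon = 1 - 0.1193 = 0.8807

0.8807 bits


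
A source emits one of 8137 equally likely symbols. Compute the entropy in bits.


H = log2(n) = log2(8137) = 12.9903

12.9903 bits


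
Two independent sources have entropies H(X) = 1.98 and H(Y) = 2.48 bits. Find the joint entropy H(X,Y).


For independent variables, H(X,Y) = H(X) + H(Y) = 1.98 + 2.48 = 4.46

4.46 bits


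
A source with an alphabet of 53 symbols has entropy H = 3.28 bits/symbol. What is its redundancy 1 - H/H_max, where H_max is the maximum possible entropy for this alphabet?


H_max = log2(K) = log2(53) = 5.7279 bits/symbol. Redundancy = 1 - H/H_max = 1 - 3.28/5.7279 = 1 - 0.5726 = 0.4274

0.4274


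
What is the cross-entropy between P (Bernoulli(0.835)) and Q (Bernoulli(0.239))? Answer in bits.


H(P,Q) = -p*log2(q) - (1-p)*log2(1-q). -0.835*log2(0.239) = 1.724206; -0.165*log2(0.761) = 0.065015. H(P,Q) = 1.724206 + 0.065015 = 1.7892

1.7892 bits


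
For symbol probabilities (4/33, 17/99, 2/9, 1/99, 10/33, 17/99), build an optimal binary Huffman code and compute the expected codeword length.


Huffman construction (repeatedly merge the two least-probable nodes; each merge adds 1 bit to every symbol beneath it): 1/99 + 4/33 = 13/99; 13/99 + 17/99 = 10/33; 17/99 + 2/9 = 13/33; 10/33 + 10/33 = 20/33; 13/33 + 20/33 = 1. Resulting codeword lengths (in the order the probabilities were given): (4, 3, 2, 4, 2, 2). L_avg = sum(p_i * l_i) = 4/33*4 + 17/99*3 + 2/9*2 + 1/99*4 + 10/33*2 + 17/99*2 = 241/99 = 2.4343

2.4343 bits


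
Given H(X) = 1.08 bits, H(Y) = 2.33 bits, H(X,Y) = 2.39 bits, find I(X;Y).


I(X;Y) = H(X) + H(Y) - H(X,Y) = 1.08 + 2.33 - 2.39 = 1.02

1.02 bits


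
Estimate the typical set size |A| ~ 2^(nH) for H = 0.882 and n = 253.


log2|A_typical| = nH = 253 * 0.882 = 223.146, so |A_typical| ~ 2^223.146 = 1.492e+67

1.492e+67


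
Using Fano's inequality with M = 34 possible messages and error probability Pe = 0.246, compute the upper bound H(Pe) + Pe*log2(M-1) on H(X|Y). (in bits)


H(Pe) = -Pe*log2(Pe) - (1-Pe)*log2(1-Pe) = -0.246*log2(0.246) - 0.754*log2(0.754) = 0.497724 + 0.307152 = 0.8049. Pe*log2(M-1) = 0.246*log2(33) = 1.240921. Bound = H(Pe) + Pe*log2(M-1) = 0.497724 + 0.307152 + 1.240921 = 2.0458

2.0458 bits


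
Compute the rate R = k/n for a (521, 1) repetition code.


Rate = k/n = 1/521

1/521


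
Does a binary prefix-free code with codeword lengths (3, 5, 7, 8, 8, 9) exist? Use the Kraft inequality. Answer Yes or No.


Kraft sum = sum(2^(-l_i)) = 0.1738, need <= 1. Result: satisfied (a binary prefix-free code with these lengths exists)

Yes


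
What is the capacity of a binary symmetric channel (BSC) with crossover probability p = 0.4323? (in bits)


H(p) = -p*log2(p) - (1-p)*log2(1-p) = -0.4323*log2(0.4323) - 0.5677*log2(0.5677) = 0.523038 + 0.463697 = 0.9867. C = 1 - H(p) = 1 - 0.9867 = 0.0133

0.0133 bits


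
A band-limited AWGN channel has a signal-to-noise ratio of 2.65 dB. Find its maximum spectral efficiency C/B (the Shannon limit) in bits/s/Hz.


SNR_linear = 10^(2.65/10) = 1.8408; C/B = log2(1 + SNR_linear) = log2(1 + 1.8408) = 1.5063

1.5063 bits/s/Hz


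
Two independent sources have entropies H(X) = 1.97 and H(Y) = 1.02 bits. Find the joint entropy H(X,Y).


For independent variables, H(X,Y) = H(X) + H(Y) = 1.97 + 1.02 = 2.99

2.99 bits


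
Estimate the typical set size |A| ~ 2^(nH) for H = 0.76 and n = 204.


log2|A_typical| = nH = 204 * 0.76 = 155.04, so |A_typical| ~ 2^155.04 = 4.696e+46

4.696e+46


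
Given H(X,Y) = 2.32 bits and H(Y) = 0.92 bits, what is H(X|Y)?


H(X|Y) = H(X,Y) - H(Y) = 2.32 - 0.92 = 1.4

1.4 bits


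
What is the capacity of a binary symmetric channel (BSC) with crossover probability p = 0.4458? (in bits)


H(p) = -p*log2(p) - (1-p)*log2(1-p) = -0.4458*log2(0.4458) - 0.5542*log2(0.5542) = 0.519594 + 0.471913 = 0.9915. C = 1 - H(p) = 1 - 0.9915 = 0.0085

0.0085 bits


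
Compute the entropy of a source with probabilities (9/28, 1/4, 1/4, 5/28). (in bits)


H = -sum(p_i * log2(p_i)). Terms: -(9/28)*log2(9/28) = 0.526317; -(1/4)*log2(1/4) = 0.500000; -(1/4)*log2(1/4) = 0.500000; -(5/28)*log2(5/28) = 0.443826. H = 0.526317 + 0.500000 + 0.500000 + 0.443826 = 1.9701

1.9701 bits


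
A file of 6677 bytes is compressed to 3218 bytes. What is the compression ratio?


Ratio = original / compressed = 6677 / 3218 = 2.0749

2.0749


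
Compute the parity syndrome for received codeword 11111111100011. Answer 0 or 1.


Syndrome = XOR of all bits = 1 XOR 1 XOR 1 XOR 1 XOR 1 XOR 1 XOR 1 XOR 1 XOR 1 XOR 0 XOR 0 XOR 0 XOR 1 XOR 1 = 1

1


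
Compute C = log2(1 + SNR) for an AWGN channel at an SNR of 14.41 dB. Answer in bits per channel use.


SNR_linear = 10^(14.41/10) = 27.6058; C = log2(1 + SNR_linear) = log2(1 + 27.6058) = 4.8382

4.8382 bits/channel use


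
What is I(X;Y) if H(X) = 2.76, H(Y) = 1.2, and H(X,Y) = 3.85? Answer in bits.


I(X;Y) = H(X) + H(Y) - H(X,Y) = 2.76 + 1.2 - 3.85 = 0.11

0.11 bits


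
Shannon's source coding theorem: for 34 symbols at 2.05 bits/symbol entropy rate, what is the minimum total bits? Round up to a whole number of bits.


Minimum bits >= n * H = 34 * 2.05 = 69.7, rounded up to a whole number of bits = 70

70 bits


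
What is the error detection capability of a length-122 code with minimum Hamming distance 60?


Detection capability = d_min - 1 = 60 - 1 = 59

59 errors


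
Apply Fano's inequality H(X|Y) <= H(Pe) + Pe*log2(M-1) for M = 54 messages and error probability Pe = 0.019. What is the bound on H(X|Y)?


H(Pe) = -Pe*log2(Pe) - (1-Pe)*log2(1-Pe) = -0.019*log2(0.019) - 0.981*log2(0.981) = 0.108639 + 0.027149 = 0.1358. Pe*log2(M-1) = 0.019*log2(53) = 0.108830. Bound = H(Pe) + Pe*log2(M-1) = 0.108639 + 0.027149 + 0.108830 = 0.2446

0.2446 bits


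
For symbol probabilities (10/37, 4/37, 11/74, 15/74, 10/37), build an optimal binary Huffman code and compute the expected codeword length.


Huffman construction (repeatedly merge the two least-probable nodes; each merge adds 1 bit to every symbol beneath it): 4/37 + 11/74 = 19/74; 15/74 + 19/74 = 17/37; 10/37 + 10/37 = 20/37; 17/37 + 20/37 = 1. Resulting codeword lengths (in the order the probabilities were given): (2, 3, 3, 2, 2). L_avg = sum(p_i * l_i) = 10/37*2 + 4/37*3 + 11/74*3 + 15/74*2 + 10/37*2 = 167/74 = 2.2568

2.2568 bits


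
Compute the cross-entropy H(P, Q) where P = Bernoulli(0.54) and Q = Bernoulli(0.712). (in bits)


H(P,Q) = -p*log2(q) - (1-p)*log2(1-q). -0.54*log2(0.712) = 0.264627; -0.46*log2(0.288) = 0.826095. H(P,Q) = 0.264627 + 0.826095 = 1.0907

1.0907 bits


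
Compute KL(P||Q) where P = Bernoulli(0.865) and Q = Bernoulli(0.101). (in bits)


KL = p*log2(p/q) + (1-p)*log2((1-p)/(1-q)) = 0.865*log2(0.865/0.101) + 0.135*log2(0.135/0.899) = 2.3108

2.3108 bits


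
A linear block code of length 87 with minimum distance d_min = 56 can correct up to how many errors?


Correction capability = floor((d-1)/2) = floor((56-1)/2) = 27

27 errors


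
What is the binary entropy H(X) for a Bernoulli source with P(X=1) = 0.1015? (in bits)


H = -p*log2(p) - (1-p)*log2(1-p). -0.1015*log2(0.1015) = 0.334996; -0.8985*log2(0.8985) = 0.138737. H = 0.334996 + 0.138737 = 0.4737

0.4737 bits


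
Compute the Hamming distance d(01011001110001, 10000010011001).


Count differing positions: ^ ^ . ^ ^ . ^ ^ ^ . ^ . . . = 8 differences

8


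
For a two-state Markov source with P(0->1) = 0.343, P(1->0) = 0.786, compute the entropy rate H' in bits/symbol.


Stationary distribution: pi_0 = p10/(p01+p10) = 0.6962, pi_1 = 0.3038. Entropy rate H' = pi_0*H(p01) + pi_1*H(p10) = 0.6962*0.9277 + 0.3038*0.7491 = 0.8734

0.8734 bits/symbol


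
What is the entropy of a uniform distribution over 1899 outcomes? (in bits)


H = log2(n) = log2(1899) = 10.891

10.891 bits


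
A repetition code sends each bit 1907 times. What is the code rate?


Rate = k/n = 1/1907

1/1907


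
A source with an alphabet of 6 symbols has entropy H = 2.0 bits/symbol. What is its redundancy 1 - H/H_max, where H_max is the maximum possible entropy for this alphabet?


H_max = log2(K) = log2(6) = 2.585 bits/symbol. Redundancy = 1 - H/H_max = 1 - 2.0/2.585 = 1 - 0.7737 = 0.2263

0.2263


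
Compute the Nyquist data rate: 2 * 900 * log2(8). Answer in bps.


Rate = 2 * B * log2(M) = 2 * 900 * 3.0 = 5400.0

5400.0 bps


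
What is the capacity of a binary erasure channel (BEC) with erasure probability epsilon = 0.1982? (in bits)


C = 1 - epsilon = 1 - 0.1982 = 0.8018

0.8018 bits


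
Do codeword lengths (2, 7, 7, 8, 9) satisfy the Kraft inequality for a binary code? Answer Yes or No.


Kraft sum = sum(2^(-l_i)) = 0.2715, need <= 1. Result: satisfied (a binary prefix-free code with these lengths exists)

Yes


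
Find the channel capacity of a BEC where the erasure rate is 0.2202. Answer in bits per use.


C = 1 - epsilon = 1 - 0.2202 = 0.7798

0.7798 bits


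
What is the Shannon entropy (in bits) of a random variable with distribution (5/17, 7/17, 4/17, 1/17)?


H = -sum(p_i * log2(p_i)). Terms: -(5/17)*log2(5/17) = 0.519275; -(7/17)*log2(7/17) = 0.527103; -(4/17)*log2(4/17) = 0.491168; -(1/17)*log2(1/17) = 0.240439. H = 0.519275 + 0.527103 + 0.491168 + 0.240439 = 1.778

1.778 bits


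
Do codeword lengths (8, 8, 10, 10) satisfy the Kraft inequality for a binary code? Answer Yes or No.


Kraft sum = sum(2^(-l_i)) = 0.0098, need <= 1. Result: satisfied (a binary prefix-free code with these lengths exists)

Yes


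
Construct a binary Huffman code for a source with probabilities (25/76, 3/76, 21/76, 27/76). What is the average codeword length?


Huffman construction (repeatedly merge the two least-probable nodes; each merge adds 1 bit to every symbol beneath it): 3/76 + 21/76 = 6/19; 6/19 + 25/76 = 49/76; 27/76 + 49/76 = 1. Resulting codeword lengths (in the order the probabilities were given): (2, 3, 3, 1). L_avg = sum(p_i * l_i) = 25/76*2 + 3/76*3 + 21/76*3 + 27/76*1 = 149/76 = 1.9605

1.9605 bits


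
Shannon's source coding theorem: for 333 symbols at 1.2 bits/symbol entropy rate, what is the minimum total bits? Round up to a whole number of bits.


Minimum bits >= n * H = 333 * 1.2 = 399.6, rounded up to a whole number of bits = 400

400 bits


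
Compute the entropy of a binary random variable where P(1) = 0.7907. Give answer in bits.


H = -p*log2(p) - (1-p)*log2(1-p). -0.7907*log2(0.7907) = 0.267887; -0.2093*log2(0.2093) = 0.472255. H = 0.267887 + 0.472255 = 0.7401

0.7401 bits


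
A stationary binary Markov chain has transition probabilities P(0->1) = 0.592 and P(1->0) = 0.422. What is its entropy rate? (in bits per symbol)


Stationary distribution: pi_0 = p10/(p01+p10) = 0.4162, pi_1 = 0.5838. Entropy rate H' = pi_0*H(p01) + pi_1*H(p10) = 0.4162*0.9754 + 0.5838*0.9824 = 0.9795

0.9795 bits/symbol


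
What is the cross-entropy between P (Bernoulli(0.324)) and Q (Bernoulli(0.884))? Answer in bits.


H(P,Q) = -p*log2(q) - (1-p)*log2(1-q). -0.324*log2(0.884) = 0.057634; -0.676*log2(0.116) = 2.100875. H(P,Q) = 0.057634 + 2.100875 = 2.1585

2.1585 bits


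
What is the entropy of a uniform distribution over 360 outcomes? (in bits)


H = log2(n) = log2(360) = 8.4919

8.4919 bits


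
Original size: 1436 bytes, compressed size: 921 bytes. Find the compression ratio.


Ratio = original / compressed = 1436 / 921 = 1.5592

1.5592


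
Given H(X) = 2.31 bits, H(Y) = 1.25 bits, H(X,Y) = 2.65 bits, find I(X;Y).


I(X;Y) = H(X) + H(Y) - H(X,Y) = 2.31 + 1.25 - 2.65 = 0.91

0.91 bits


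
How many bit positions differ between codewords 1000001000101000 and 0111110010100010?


Count differing positions: ^ ^ ^ ^ ^ ^ ^ . ^ . . . ^ . ^ . = 10 differences

10


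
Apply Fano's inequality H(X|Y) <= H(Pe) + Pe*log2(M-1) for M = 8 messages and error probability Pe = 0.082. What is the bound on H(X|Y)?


H(Pe) = -Pe*log2(Pe) - (1-Pe)*log2(1-Pe) = -0.082*log2(0.082) - 0.918*log2(0.918) = 0.295875 + 0.113312 = 0.4092. Pe*log2(M-1) = 0.082*log2(7) = 0.230203. Bound = H(Pe) + Pe*log2(M-1) = 0.295875 + 0.113312 + 0.230203 = 0.6394

0.6394 bits


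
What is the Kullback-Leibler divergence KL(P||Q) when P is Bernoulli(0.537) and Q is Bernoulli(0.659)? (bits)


KL = p*log2(p/q) + (1-p)*log2((1-p)/(1-q)) = 0.537*log2(0.537/0.659) + 0.463*log2(0.463/0.341) = 0.0457

0.0457 bits


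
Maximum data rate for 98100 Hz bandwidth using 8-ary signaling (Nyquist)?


Rate = 2 * B * log2(M) = 2 * 98100 * 3.0 = 588600.0

588600.0 bps


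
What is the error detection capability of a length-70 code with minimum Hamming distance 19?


Detection capability = d_min - 1 = 19 - 1 = 18

18 errors


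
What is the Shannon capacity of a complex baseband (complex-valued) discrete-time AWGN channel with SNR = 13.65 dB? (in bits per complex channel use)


SNR_linear = 10^(13.65/10) = 23.1739; C = log2(1 + SNR_linear) = log2(1 + 23.1739) = 4.5954

4.5954 bits/channel use


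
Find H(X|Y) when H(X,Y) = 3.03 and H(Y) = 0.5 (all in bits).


H(X|Y) = H(X,Y) - H(Y) = 3.03 - 0.5 = 2.53

2.53 bits


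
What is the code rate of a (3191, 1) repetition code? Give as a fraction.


Rate = k/n = 1/3191

1/3191


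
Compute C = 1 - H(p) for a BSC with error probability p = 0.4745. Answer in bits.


H(p) = -p*log2(p) - (1-p)*log2(1-p) = -0.4745*log2(0.4745) - 0.5255*log2(0.5255) = 0.510334 + 0.487789 = 0.9981. C = 1 - H(p) = 1 - 0.9981 = 0.0019

0.0019 bits


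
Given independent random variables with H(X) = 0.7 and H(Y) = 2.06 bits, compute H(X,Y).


For independent variables, H(X,Y) = H(X) + H(Y) = 0.7 + 2.06 = 2.76

2.76 bits


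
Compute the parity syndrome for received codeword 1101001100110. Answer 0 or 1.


Syndrome = XOR of all bits = 1 XOR 1 XOR 0 XOR 1 XOR 0 XOR 0 XOR 1 XOR 1 XOR 0 XOR 0 XOR 1 XOR 1 XOR 0 = 1

1


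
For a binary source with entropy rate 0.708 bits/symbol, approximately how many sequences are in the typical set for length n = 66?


log2|A_typical| = nH = 66 * 0.708 = 46.728, so |A_typical| ~ 2^46.728 = 1.166e+14

1.166e+14


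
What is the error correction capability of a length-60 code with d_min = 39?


Correction capability = floor((d-1)/2) = floor((39-1)/2) = 19

19 errors


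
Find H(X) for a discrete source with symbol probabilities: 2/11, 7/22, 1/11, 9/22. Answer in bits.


H = -sum(p_i * log2(p_i)). Terms: -(2/11)*log2(2/11) = 0.447169; -(7/22)*log2(7/22) = 0.525661; -(1/11)*log2(1/11) = 0.314494; -(9/22)*log2(9/22) = 0.527525. H = 0.447169 + 0.525661 + 0.314494 + 0.527525 = 1.8148

1.8148 bits


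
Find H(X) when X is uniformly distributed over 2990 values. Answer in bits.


H = log2(n) = log2(2990) = 11.5459

11.5459 bits


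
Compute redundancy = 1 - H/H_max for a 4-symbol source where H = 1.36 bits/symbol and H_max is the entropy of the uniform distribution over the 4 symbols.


H_max = log2(K) = log2(4) = 2.0 bits/symbol. Redundancy = 1 - H/H_max = 1 - 1.36/2.0 = 1 - 0.68 = 0.32

0.32


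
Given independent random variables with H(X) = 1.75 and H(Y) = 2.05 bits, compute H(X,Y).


For independent variables, H(X,Y) = H(X) + H(Y) = 1.75 + 2.05 = 3.8

3.8 bits


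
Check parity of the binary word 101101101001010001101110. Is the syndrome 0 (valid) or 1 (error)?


Syndrome = XOR of all bits = 1 XOR 0 XOR 1 XOR 1 XOR 0 XOR 1 XOR 1 XOR 0 XOR 1 XOR 0 XOR 0 XOR 1 XOR 0 XOR 1 XOR 0 XOR 0 XOR 0 XOR 1 XOR 1 XOR 0 XOR 1 XOR 1 XOR 1 XOR 0 = 1

1


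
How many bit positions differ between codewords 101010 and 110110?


Count differing positions: . ^ ^ ^ . . = 3 differences

3


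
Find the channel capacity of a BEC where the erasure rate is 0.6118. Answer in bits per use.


C = 1 - epsilon = 1 - 0.6118 = 0.3882

0.3882 bits


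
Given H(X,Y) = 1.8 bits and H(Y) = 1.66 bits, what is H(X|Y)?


H(X|Y) = H(X,Y) - H(Y) = 1.8 - 1.66 = 0.14

0.14 bits


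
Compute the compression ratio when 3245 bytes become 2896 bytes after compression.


Ratio = original / compressed = 3245 / 2896 = 1.1205

1.1205


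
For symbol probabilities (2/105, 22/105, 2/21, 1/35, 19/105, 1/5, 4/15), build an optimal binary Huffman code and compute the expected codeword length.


Huffman construction (repeatedly merge the two least-probable nodes; each merge adds 1 bit to every symbol beneath it): 2/105 + 1/35 = 1/21; 1/21 + 2/21 = 1/7; 1/7 + 19/105 = 34/105; 1/5 + 22/105 = 43/105; 4/15 + 34/105 = 62/105; 43/105 + 62/105 = 1. Resulting codeword lengths (in the order the probabilities were given): (5, 2, 4, 5, 3, 2, 2). L_avg = sum(p_i * l_i) = 2/105*5 + 22/105*2 + 2/21*4 + 1/35*5 + 19/105*3 + 1/5*2 + 4/15*2 = 88/35 = 2.5143

2.5143 bits


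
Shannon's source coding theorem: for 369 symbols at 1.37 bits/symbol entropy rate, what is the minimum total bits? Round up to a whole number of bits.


Minimum bits >= n * H = 369 * 1.37 = 505.53, rounded up to a whole number of bits = 506

506 bits


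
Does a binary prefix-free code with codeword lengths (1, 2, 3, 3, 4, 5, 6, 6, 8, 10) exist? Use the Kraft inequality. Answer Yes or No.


Kraft sum = sum(2^(-l_i)) = 1.1299, need <= 1. Result: violated (a binary prefix-free code with these lengths cannot exist)

No


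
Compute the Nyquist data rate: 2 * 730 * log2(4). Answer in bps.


Rate = 2 * B * log2(M) = 2 * 730 * 2.0 = 2920.0

2920.0 bps


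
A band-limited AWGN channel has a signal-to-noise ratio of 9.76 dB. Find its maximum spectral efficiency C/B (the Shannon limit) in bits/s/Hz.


SNR_linear = 10^(9.76/10) = 9.4624; C/B = log2(1 + SNR_linear) = log2(1 + 9.4624) = 3.3871

3.3871 bits/s/Hz


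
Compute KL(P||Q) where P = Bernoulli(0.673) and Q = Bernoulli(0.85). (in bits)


KL = p*log2(p/q) + (1-p)*log2((1-p)/(1-q)) = 0.673*log2(0.673/0.85) + 0.327*log2(0.327/0.15) = 0.141

0.141 bits


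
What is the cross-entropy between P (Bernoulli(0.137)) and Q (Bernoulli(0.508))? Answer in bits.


H(P,Q) = -p*log2(q) - (1-p)*log2(1-q). -0.137*log2(0.508) = 0.133863; -0.863*log2(0.492) = 0.883082. H(P,Q) = 0.133863 + 0.883082 = 1.0169

1.0169 bits


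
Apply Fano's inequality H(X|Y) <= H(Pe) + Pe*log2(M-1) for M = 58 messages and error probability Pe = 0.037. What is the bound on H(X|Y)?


H(Pe) = -Pe*log2(Pe) - (1-Pe)*log2(1-Pe) = -0.037*log2(0.037) - 0.963*log2(0.963) = 0.175984 + 0.052380 = 0.2284. Pe*log2(M-1) = 0.037*log2(57) = 0.215817. Bound = H(Pe) + Pe*log2(M-1) = 0.175984 + 0.052380 + 0.215817 = 0.4442

0.4442 bits


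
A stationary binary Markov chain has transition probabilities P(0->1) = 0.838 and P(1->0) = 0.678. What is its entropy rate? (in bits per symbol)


Stationary distribution: pi_0 = p10/(p01+p10) = 0.4472, pi_1 = 0.5528. Entropy rate H' = pi_0*H(p01) + pi_1*H(p10) = 0.4472*0.6391 + 0.5528*0.9065 = 0.7869

0.7869 bits/symbol


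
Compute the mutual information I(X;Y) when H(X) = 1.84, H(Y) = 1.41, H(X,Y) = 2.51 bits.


I(X;Y) = H(X) + H(Y) - H(X,Y) = 1.84 + 1.41 - 2.51 = 0.74

0.74 bits


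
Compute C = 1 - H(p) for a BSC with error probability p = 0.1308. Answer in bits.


H(p) = -p*log2(p) - (1-p)*log2(1-p) = -0.1308*log2(0.1308) - 0.8692*log2(0.8692) = 0.383841 + 0.175787 = 0.5596. C = 1 - H(p) = 1 - 0.5596 = 0.4404

0.4404 bits


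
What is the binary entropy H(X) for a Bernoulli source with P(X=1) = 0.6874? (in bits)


H = -p*log2(p) - (1-p)*log2(1-p). -0.6874*log2(0.6874) = 0.371731; -0.3126*log2(0.3126) = 0.524421. H = 0.371731 + 0.524421 = 0.8962

0.8962 bits


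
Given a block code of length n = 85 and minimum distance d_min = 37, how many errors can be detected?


Detection capability = d_min - 1 = 37 - 1 = 36

36 errors


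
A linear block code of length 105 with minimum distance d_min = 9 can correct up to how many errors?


Correction capability = floor((d-1)/2) = floor((9-1)/2) = 4

4 errors


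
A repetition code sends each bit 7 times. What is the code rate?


Rate = k/n = 1/7

1/7


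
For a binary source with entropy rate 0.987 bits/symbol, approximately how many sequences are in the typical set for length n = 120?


log2|A_typical| = nH = 120 * 0.987 = 118.44, so |A_typical| ~ 2^118.44 = 4.508e+35

4.508e+35


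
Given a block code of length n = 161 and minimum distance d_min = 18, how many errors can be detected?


Detection capability = d_min - 1 = 18 - 1 = 17

17 errors


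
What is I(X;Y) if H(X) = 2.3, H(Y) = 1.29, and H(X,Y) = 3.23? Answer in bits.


I(X;Y) = H(X) + H(Y) - H(X,Y) = 2.3 + 1.29 - 3.23 = 0.36

0.36 bits


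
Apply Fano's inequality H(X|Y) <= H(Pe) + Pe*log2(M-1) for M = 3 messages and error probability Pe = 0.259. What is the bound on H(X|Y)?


H(Pe) = -Pe*log2(Pe) - (1-Pe)*log2(1-Pe) = -0.259*log2(0.259) - 0.741*log2(0.741) = 0.504785 + 0.320449 = 0.8252. Pe*log2(M-1) = 0.259*log2(2) = 0.259000. Bound = H(Pe) + Pe*log2(M-1) = 0.504785 + 0.320449 + 0.259000 = 1.0842

1.0842 bits


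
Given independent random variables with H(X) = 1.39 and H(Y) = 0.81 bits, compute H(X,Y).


For independent variables, H(X,Y) = H(X) + H(Y) = 1.39 + 0.81 = 2.2

2.2 bits


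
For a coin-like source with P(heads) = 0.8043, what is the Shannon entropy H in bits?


H = -p*log2(p) - (1-p)*log2(1-p). -0.8043*log2(0.8043) = 0.252707; -0.1957*log2(0.1957) = 0.460538. H = 0.252707 + 0.460538 = 0.7132

0.7132 bits


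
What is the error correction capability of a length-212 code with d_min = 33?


Correction capability = floor((d-1)/2) = floor((33-1)/2) = 16

16 errors


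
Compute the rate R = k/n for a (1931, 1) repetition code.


Rate = k/n = 1/1931

1/1931


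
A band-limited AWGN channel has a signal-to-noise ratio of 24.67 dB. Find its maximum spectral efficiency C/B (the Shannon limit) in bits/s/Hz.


SNR_linear = 10^(24.67/10) = 293.0893; C/B = log2(1 + SNR_linear) = log2(1 + 293.0893) = 8.2001

8.2001 bits/s/Hz


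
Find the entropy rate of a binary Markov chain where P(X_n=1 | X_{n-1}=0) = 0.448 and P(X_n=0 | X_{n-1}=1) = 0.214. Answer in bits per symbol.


Stationary distribution: pi_0 = p10/(p01+p10) = 0.3233, pi_1 = 0.6767. Entropy rate H' = pi_0*H(p01) + pi_1*H(p10) = 0.3233*0.9922 + 0.6767*0.7491 = 0.8277

0.8277 bits/symbol


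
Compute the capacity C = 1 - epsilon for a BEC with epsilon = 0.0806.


C = 1 - epsilon = 1 - 0.0806 = 0.9194

0.9194 bits


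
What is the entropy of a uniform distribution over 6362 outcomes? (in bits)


H = log2(n) = log2(6362) = 12.6353

12.6353 bits


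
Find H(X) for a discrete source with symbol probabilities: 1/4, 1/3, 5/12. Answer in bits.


H = -sum(p_i * log2(p_i)). Terms: -(1/4)*log2(1/4) = 0.500000; -(1/3)*log2(1/3) = 0.528321; -(5/12)*log2(5/12) = 0.526264. H = 0.500000 + 0.528321 + 0.526264 = 1.5546

1.5546 bits


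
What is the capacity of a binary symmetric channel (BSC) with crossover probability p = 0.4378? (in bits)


H(p) = -p*log2(p) - (1-p)*log2(1-p) = -0.4378*log2(0.4378) - 0.5622*log2(0.5622) = 0.521707 + 0.467101 = 0.9888. C = 1 - H(p) = 1 - 0.9888 = 0.0112

0.0112 bits


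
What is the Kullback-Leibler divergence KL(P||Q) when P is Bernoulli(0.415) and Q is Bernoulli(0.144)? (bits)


KL = p*log2(p/q) + (1-p)*log2((1-p)/(1-q)) = 0.415*log2(0.415/0.144) + 0.585*log2(0.585/0.856) = 0.3125

0.3125 bits


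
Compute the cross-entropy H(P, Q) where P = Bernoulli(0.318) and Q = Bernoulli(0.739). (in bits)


H(P,Q) = -p*log2(q) - (1-p)*log2(1-q). -0.318*log2(0.739) = 0.138760; -0.682*log2(0.261) = 1.321633. H(P,Q) = 0.138760 + 1.321633 = 1.4604

1.4604 bits


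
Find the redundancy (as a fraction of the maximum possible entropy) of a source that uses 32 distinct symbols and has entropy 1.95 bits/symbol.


H_max = log2(K) = log2(32) = 5.0 bits/symbol. Redundancy = 1 - H/H_max = 1 - 1.95/5.0 = 1 - 0.39 = 0.61

0.61


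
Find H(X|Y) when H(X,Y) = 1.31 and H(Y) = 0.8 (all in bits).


H(X|Y) = H(X,Y) - H(Y) = 1.31 - 0.8 = 0.51

0.51 bits


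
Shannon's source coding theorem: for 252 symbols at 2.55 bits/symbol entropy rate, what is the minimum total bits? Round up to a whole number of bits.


Minimum bits >= n * H = 252 * 2.55 = 642.6, rounded up to a whole number of bits = 643

643 bits


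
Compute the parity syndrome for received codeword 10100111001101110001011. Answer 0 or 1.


Syndrome = XOR of all bits = 1 XOR 0 XOR 1 XOR 0 XOR 0 XOR 1 XOR 1 XOR 1 XOR 0 XOR 0 XOR 1 XOR 1 XOR 0 XOR 1 XOR 1 XOR 1 XOR 0 XOR 0 XOR 0 XOR 1 XOR 0 XOR 1 XOR 1 = 1

1


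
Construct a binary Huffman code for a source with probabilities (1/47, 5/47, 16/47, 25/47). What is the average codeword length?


Huffman construction (repeatedly merge the two least-probable nodes; each merge adds 1 bit to every symbol beneath it): 1/47 + 5/47 = 6/47; 6/47 + 16/47 = 22/47; 22/47 + 25/47 = 1. Resulting codeword lengths (in the order the probabilities were given): (3, 3, 2, 1). L_avg = sum(p_i * l_i) = 1/47*3 + 5/47*3 + 16/47*2 + 25/47*1 = 75/47 = 1.5957

1.5957 bits


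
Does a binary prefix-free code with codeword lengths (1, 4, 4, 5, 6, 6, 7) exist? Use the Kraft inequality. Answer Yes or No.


Kraft sum = sum(2^(-l_i)) = 0.6953, need <= 1. Result: satisfied (a binary prefix-free code with these lengths exists)

Yes


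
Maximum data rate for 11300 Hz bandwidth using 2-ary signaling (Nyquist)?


Rate = 2 * B * log2(M) = 2 * 11300 * 1.0 = 22600.0

22600.0 bps


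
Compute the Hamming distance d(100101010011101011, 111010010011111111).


Count differing positions: . ^ ^ ^ ^ ^ . . . . . . . ^ . ^ . . = 7 differences

7


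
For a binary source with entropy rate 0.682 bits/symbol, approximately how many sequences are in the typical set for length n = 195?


log2|A_typical| = nH = 195 * 0.682 = 132.99, so |A_typical| ~ 2^132.99 = 1.081e+40

1.081e+40


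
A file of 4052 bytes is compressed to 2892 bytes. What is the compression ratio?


Ratio = original / compressed = 4052 / 2892 = 1.4011

1.4011


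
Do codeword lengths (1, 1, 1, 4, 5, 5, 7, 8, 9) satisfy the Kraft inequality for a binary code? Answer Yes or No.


Kraft sum = sum(2^(-l_i)) = 1.6387, need <= 1. Result: violated (a binary prefix-free code with these lengths cannot exist)

No


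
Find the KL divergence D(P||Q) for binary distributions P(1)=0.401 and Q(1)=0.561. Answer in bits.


KL = p*log2(p/q) + (1-p)*log2((1-p)/(1-q)) = 0.401*log2(0.401/0.561) + 0.599*log2(0.599/0.439) = 0.0743

0.0743 bits


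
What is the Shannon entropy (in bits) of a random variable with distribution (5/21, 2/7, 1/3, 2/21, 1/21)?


H = -sum(p_i * log2(p_i)). Terms: -(5/21)*log2(5/21) = 0.492950; -(2/7)*log2(2/7) = 0.516387; -(1/3)*log2(1/3) = 0.528321; -(2/21)*log2(2/21) = 0.323078; -(1/21)*log2(1/21) = 0.209158. H = 0.492950 + 0.516387 + 0.528321 + 0.323078 + 0.209158 = 2.0699

2.0699 bits


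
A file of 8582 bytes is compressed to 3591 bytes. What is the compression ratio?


Ratio = original / compressed = 8582 / 3591 = 2.3899

2.3899


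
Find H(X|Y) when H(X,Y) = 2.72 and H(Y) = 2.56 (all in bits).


H(X|Y) = H(X,Y) - H(Y) = 2.72 - 2.56 = 0.16

0.16 bits


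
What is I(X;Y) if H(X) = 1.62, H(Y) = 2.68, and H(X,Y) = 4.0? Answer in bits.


I(X;Y) = H(X) + H(Y) - H(X,Y) = 1.62 + 2.68 - 4.0 = 0.3

0.3 bits


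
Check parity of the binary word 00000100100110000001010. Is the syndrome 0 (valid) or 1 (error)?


Syndrome = XOR of all bits = 0 XOR 0 XOR 0 XOR 0 XOR 0 XOR 1 XOR 0 XOR 0 XOR 1 XOR 0 XOR 0 XOR 1 XOR 1 XOR 0 XOR 0 XOR 0 XOR 0 XOR 0 XOR 0 XOR 1 XOR 0 XOR 1 XOR 0 = 0

0


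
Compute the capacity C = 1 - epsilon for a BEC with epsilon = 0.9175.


C = 1 - epsilon = 1 - 0.9175 = 0.0825

0.0825 bits


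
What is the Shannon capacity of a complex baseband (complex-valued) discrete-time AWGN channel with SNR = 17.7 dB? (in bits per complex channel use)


SNR_linear = 10^(17.7/10) = 58.8844; C = log2(1 + SNR_linear) = log2(1 + 58.8844) = 5.9041

5.9041 bits/channel use


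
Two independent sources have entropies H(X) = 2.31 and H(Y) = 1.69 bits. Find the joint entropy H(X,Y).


For independent variables, H(X,Y) = H(X) + H(Y) = 2.31 + 1.69 = 4.0

4.0 bits


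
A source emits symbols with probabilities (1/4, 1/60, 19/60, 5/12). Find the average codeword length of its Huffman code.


Huffman construction (repeatedly merge the two least-probable nodes; each merge adds 1 bit to every symbol beneath it): 1/60 + 1/4 = 4/15; 4/15 + 19/60 = 7/12; 5/12 + 7/12 = 1. Resulting codeword lengths (in the order the probabilities were given): (3, 3, 2, 1). L_avg = sum(p_i * l_i) = 1/4*3 + 1/60*3 + 19/60*2 + 5/12*1 = 37/20 = 1.85

1.85 bits


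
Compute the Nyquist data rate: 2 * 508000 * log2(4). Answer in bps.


Rate = 2 * B * log2(M) = 2 * 508000 * 2.0 = 2032000.0

2032000.0 bps


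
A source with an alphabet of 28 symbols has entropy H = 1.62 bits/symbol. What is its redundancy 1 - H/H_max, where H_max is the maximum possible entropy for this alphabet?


H_max = log2(K) = log2(28) = 4.8074 bits/symbol. Redundancy = 1 - H/H_max = 1 - 1.62/4.8074 = 1 - 0.337 = 0.663

0.663


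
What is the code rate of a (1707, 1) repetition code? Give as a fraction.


Rate = k/n = 1/1707

1/1707


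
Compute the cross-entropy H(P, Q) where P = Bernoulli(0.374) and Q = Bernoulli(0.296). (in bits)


H(P,Q) = -p*log2(q) - (1-p)*log2(1-q). -0.374*log2(0.296) = 0.656868; -0.626*log2(0.704) = 0.316977. H(P,Q) = 0.656868 + 0.316977 = 0.9738

0.9738 bits


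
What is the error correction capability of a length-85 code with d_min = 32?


Correction capability = floor((d-1)/2) = floor((32-1)/2) = 15

15 errors


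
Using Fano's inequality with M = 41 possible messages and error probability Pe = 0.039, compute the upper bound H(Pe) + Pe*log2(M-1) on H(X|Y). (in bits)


H(Pe) = -Pe*log2(Pe) - (1-Pe)*log2(1-Pe) = -0.039*log2(0.039) - 0.961*log2(0.961) = 0.182535 + 0.055153 = 0.2377. Pe*log2(M-1) = 0.039*log2(40) = 0.207555. Bound = H(Pe) + Pe*log2(M-1) = 0.182535 + 0.055153 + 0.207555 = 0.4452

0.4452 bits


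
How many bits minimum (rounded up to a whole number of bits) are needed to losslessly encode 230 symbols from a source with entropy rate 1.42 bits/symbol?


Minimum bits >= n * H = 230 * 1.42 = 326.6, rounded up to a whole number of bits = 327

327 bits


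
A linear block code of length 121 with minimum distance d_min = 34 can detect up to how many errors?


Detection capability = d_min - 1 = 34 - 1 = 33

33 errors


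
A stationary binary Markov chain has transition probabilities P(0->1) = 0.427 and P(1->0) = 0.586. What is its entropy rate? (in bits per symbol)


Stationary distribution: pi_0 = p10/(p01+p10) = 0.5785, pi_1 = 0.4215. Entropy rate H' = pi_0*H(p01) + pi_1*H(p10) = 0.5785*0.9846 + 0.4215*0.9786 = 0.982

0.982 bits/symbol


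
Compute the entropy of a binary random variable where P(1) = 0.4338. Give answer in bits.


H = -p*log2(p) - (1-p)*log2(1-p). -0.4338*log2(0.4338) = 0.522685; -0.5662*log2(0.5662) = 0.464633. H = 0.522685 + 0.464633 = 0.9873

0.9873 bits


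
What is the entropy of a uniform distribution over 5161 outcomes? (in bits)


H = log2(n) = log2(5161) = 12.3334

12.3334 bits


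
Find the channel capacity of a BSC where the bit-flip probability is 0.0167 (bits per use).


H(p) = -p*log2(p) - (1-p)*log2(1-p) = -0.0167*log2(0.0167) - 0.9833*log2(0.9833) = 0.098597 + 0.023891 = 0.1225. C = 1 - H(p) = 1 - 0.1225 = 0.8775

0.8775 bits


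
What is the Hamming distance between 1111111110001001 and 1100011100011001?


Count differing positions: . . ^ ^ ^ . . . ^ . . ^ . . . . = 5 differences

5


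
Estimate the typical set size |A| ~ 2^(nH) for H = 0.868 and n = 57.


log2|A_typical| = nH = 57 * 0.868 = 49.476, so |A_typical| ~ 2^49.476 = 7.830e+14

7.830e+14


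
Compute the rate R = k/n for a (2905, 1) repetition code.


Rate = k/n = 1/2905

1/2905


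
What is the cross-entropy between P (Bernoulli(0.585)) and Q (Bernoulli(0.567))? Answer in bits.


H(P,Q) = -p*log2(q) - (1-p)*log2(1-q). -0.585*log2(0.567) = 0.478869; -0.415*log2(0.433) = 0.501138. H(P,Q) = 0.478869 + 0.501138 = 0.98

0.98 bits


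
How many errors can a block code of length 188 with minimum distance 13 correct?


Correction capability = floor((d-1)/2) = floor((13-1)/2) = 6

6 errors


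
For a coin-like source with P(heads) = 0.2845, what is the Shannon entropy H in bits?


H = -p*log2(p) - (1-p)*log2(1-p). -0.2845*log2(0.2845) = 0.515941; -0.7155*log2(0.7155) = 0.345570. H = 0.515941 + 0.345570 = 0.8615

0.8615 bits


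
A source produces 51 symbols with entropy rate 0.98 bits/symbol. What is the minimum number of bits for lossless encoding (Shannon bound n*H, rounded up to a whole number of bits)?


Minimum bits >= n * H = 51 * 0.98 = 49.98, rounded up to a whole number of bits = 50

50 bits


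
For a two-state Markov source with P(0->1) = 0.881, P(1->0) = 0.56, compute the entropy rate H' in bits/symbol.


Stationary distribution: pi_0 = p10/(p01+p10) = 0.3886, pi_1 = 0.6114. Entropy rate H' = pi_0*H(p01) + pi_1*H(p10) = 0.3886*0.5265 + 0.6114*0.9896 = 0.8096

0.8096 bits/symbol


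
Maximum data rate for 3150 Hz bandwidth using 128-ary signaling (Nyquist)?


Rate = 2 * B * log2(M) = 2 * 3150 * 7.0 = 44100.0

44100.0 bps


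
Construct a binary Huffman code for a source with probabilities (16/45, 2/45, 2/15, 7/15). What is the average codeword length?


Huffman construction (repeatedly merge the two least-probable nodes; each merge adds 1 bit to every symbol beneath it): 2/45 + 2/15 = 8/45; 8/45 + 16/45 = 8/15; 7/15 + 8/15 = 1. Resulting codeword lengths (in the order the probabilities were given): (2, 3, 3, 1). L_avg = sum(p_i * l_i) = 16/45*2 + 2/45*3 + 2/15*3 + 7/15*1 = 77/45 = 1.7111

1.7111 bits


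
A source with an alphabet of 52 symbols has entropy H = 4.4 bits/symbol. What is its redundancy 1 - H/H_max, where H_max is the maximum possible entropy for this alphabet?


H_max = log2(K) = log2(52) = 5.7004 bits/symbol. Redundancy = 1 - H/H_max = 1 - 4.4/5.7004 = 1 - 0.7719 = 0.2281

0.2281


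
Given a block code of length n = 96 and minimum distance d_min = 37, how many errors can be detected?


Detection capability = d_min - 1 = 37 - 1 = 36

36 errors


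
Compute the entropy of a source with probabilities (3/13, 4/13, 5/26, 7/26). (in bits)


H = -sum(p_i * log2(p_i)). Terms: -(3/13)*log2(3/13) = 0.488187; -(4/13)*log2(4/13) = 0.523212; -(5/26)*log2(5/26) = 0.457406; -(7/26)*log2(7/26) = 0.509677. H = 0.488187 + 0.523212 + 0.457406 + 0.509677 = 1.9785

1.9785 bits


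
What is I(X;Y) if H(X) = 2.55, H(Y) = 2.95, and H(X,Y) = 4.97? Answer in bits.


I(X;Y) = H(X) + H(Y) - H(X,Y) = 2.55 + 2.95 - 4.97 = 0.53

0.53 bits


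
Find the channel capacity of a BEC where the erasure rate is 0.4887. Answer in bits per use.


C = 1 - epsilon = 1 - 0.4887 = 0.5113

0.5113 bits


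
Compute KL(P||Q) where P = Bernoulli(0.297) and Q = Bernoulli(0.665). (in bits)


KL = p*log2(p/q) + (1-p)*log2((1-p)/(1-q)) = 0.297*log2(0.297/0.665) + 0.703*log2(0.703/0.335) = 0.4064

0.4064 bits


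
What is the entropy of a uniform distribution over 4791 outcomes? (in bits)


H = log2(n) = log2(4791) = 12.2261

12.2261 bits


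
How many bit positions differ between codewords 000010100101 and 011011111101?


Count differing positions: . ^ ^ . . ^ . ^ ^ . . . = 5 differences

5


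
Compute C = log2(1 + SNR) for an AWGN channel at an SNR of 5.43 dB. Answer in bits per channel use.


SNR_linear = 10^(5.43/10) = 3.4914; C = log2(1 + SNR_linear) = log2(1 + 3.4914) = 2.1672

2.1672 bits/channel use


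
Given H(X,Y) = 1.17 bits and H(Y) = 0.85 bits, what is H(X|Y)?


H(X|Y) = H(X,Y) - H(Y) = 1.17 - 0.85 = 0.32

0.32 bits


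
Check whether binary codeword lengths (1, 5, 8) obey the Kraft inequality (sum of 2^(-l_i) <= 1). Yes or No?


Kraft sum = sum(2^(-l_i)) = 0.5352, need <= 1. Result: satisfied (a binary prefix-free code with these lengths exists)

Yes


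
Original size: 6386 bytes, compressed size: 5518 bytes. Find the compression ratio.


Ratio = original / compressed = 6386 / 5518 = 1.1573

1.1573


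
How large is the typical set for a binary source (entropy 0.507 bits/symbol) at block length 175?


log2|A_typical| = nH = 175 * 0.507 = 88.725, so |A_typical| ~ 2^88.725 = 5.115e+26

5.115e+26


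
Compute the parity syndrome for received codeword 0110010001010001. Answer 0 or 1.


Syndrome = XOR of all bits = 0 XOR 1 XOR 1 XOR 0 XOR 0 XOR 1 XOR 0 XOR 0 XOR 0 XOR 1 XOR 0 XOR 1 XOR 0 XOR 0 XOR 0 XOR 1 = 0

0


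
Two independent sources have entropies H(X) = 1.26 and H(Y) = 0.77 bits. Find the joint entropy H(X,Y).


For independent variables, H(X,Y) = H(X) + H(Y) = 1.26 + 0.77 = 2.03

2.03 bits


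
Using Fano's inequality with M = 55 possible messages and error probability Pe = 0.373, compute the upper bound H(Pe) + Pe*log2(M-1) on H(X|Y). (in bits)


H(Pe) = -Pe*log2(Pe) - (1-Pe)*log2(1-Pe) = -0.373*log2(0.373) - 0.627*log2(0.627) = 0.530687 + 0.422261 = 0.9529. Pe*log2(M-1) = 0.373*log2(54) = 2.146573. Bound = H(Pe) + Pe*log2(M-1) = 0.530687 + 0.422261 + 2.146573 = 3.0995

3.0995 bits


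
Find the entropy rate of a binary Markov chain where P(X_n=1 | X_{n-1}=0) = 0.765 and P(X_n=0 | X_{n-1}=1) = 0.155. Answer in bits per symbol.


Stationary distribution: pi_0 = p10/(p01+p10) = 0.1685, pi_1 = 0.8315. Entropy rate H' = pi_0*H(p01) + pi_1*H(p10) = 0.1685*0.7866 + 0.8315*0.6222 = 0.6499

0.6499 bits/symbol


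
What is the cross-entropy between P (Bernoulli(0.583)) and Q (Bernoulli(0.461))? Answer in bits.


H(P,Q) = -p*log2(q) - (1-p)*log2(1-q). -0.583*log2(0.461) = 0.651305; -0.417*log2(0.539) = 0.371815. H(P,Q) = 0.651305 + 0.371815 = 1.0231

1.0231 bits


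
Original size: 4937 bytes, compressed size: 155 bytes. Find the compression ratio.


Ratio = original / compressed = 4937 / 155 = 31.8516

31.8516


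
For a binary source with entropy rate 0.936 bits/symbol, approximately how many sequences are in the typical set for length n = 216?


log2|A_typical| = nH = 216 * 0.936 = 202.176, so |A_typical| ~ 2^202.176 = 7.262e+60

7.262e+60


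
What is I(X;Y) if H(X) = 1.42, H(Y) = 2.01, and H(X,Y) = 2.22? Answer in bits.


I(X;Y) = H(X) + H(Y) - H(X,Y) = 1.42 + 2.01 - 2.22 = 1.21

1.21 bits


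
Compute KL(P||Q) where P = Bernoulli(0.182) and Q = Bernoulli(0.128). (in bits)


KL = p*log2(p/q) + (1-p)*log2((1-p)/(1-q)) = 0.182*log2(0.182/0.128) + 0.818*log2(0.818/0.872) = 0.017

0.017 bits


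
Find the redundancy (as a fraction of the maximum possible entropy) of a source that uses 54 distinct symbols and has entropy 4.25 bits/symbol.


H_max = log2(K) = log2(54) = 5.7549 bits/symbol. Redundancy = 1 - H/H_max = 1 - 4.25/5.7549 = 1 - 0.7385 = 0.2615

0.2615


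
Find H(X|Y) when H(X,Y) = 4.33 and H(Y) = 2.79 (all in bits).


H(X|Y) = H(X,Y) - H(Y) = 4.33 - 2.79 = 1.54

1.54 bits


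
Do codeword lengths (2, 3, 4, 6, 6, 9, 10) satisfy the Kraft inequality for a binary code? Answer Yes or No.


Kraft sum = sum(2^(-l_i)) = 0.4717, need <= 1. Result: satisfied (a binary prefix-free code with these lengths exists)

Yes
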